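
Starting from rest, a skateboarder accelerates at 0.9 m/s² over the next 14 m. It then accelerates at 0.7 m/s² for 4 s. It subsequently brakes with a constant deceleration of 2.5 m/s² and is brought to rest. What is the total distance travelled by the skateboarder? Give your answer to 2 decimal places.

51.91 m

Phase 1 (accelerating): v₀ = 0 m/s, a = 0.9 m/s².
v² = v₀² + 2aΔx = 0² + 2·0.9·14 = 25.2 → v = 5.02 m/s
t = (v − v₀)/a = (5.02 − 0)/0.9 = 5.58 s

Phase 2 (accelerating): v₀ = 5.02 m/s, a = 0.7 m/s².
v = v₀ + at = 5.02 + (0.7)(4) = 7.82 m/s
Δx = v₀t + ½at² = 5.02·4 + 0.5·0.7·4² = 25.7 m

Phase 3 (decelerating): v₀ = 7.82 m/s, a = -2.5 m/s².
v = v₀ + at → t = (0 − 7.82) / -2.5 = 3.13 s
v² = v₀² + 2aΔx → Δx = (0² − 7.82²)/(2·-2.5) = 12.2 m
Total distance = 14.0 + 25.7 + 12.2 = 51.9 m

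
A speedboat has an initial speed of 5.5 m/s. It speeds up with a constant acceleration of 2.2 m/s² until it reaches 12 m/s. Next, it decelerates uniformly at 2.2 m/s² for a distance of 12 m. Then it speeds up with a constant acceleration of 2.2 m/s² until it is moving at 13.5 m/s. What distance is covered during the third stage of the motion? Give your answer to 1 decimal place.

20.7 m

Phase 1 (accelerating): v₀ = 5.50 m/s, a = 2.2 m/s².
v = v₀ + at → t = (12 − 5.50) / 2.2 = 2.95 s
v² = v₀² + 2aΔx → Δx = (12² − 5.50²)/(2·2.2) = 25.9 m

Phase 2 (decelerating): v₀ = 12.0 m/s, a = -2.2 m/s².
v² = v₀² + 2aΔx = 12.0² + 2·-2.2·12 = 91.2 → v = 9.55 m/s
t = (v − v₀)/a = (9.55 − 12.0)/-2.2 = 1.11 s

Phase 3 (accelerating): v₀ = 9.55 m/s, a = 2.2 m/s².
v = v₀ + at → t = (13.5 − 9.55) / 2.2 = 1.80 s
v² = v₀² + 2aΔx → Δx = (13.5² − 9.55²)/(2·2.2) = 20.7 m
Distance in phase 3 = 20.7 m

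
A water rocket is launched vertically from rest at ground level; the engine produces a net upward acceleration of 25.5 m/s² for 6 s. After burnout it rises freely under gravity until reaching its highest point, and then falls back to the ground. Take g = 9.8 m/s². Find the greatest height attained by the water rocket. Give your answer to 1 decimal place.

1653.3 m

Phase 1 (powered ascent): v₀ = 0 m/s, a = 25.5 m/s².
v = v₀ + at = 0 + (25.5)(6) = 153 m/s
Δx = v₀t + ½at² = 0·6 + 0.5·25.5·6² = 459 m

Phase 2 (coasting upward): v₀ = 153 m/s, a = -9.8 m/s².
v = v₀ + at → t = (0 − 153) / -9.8 = 15.6 s
v² = v₀² + 2aΔx → Δx = (0² − 153²)/(2·-9.8) = 1190 m
Maximum height = 459 + 1190 = 1650 m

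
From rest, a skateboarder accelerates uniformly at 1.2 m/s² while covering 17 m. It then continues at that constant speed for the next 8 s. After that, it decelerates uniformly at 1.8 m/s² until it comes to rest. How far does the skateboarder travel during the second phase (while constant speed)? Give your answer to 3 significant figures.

51.1 m

Phase 1 (accelerating): v₀ = 0 m/s, a = 1.2 m/s².
v² = v₀² + 2aΔx = 0² + 2·1.2·17 = 40.8 → v = 6.39 m/s
t = (v − v₀)/a = (6.39 − 0)/1.2 = 5.32 s

Phase 2 (constant speed): v₀ = 6.39 m/s, a = 0 m/s².
v = v₀ + at = 6.39 + (0)(8) = 6.39 m/s
Δx = v₀t + ½at² = 6.39·8 + 0.5·0·8² = 51.1 m
Distance in phase 2 = 51.1 m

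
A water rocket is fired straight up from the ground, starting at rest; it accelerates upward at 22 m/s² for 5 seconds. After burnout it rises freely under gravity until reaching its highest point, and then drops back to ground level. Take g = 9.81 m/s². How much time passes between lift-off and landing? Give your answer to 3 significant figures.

29.7 s

Phase 1 (powered ascent): v₀ = 0 m/s, a = 22 m/s².
v = v₀ + at = 0 + (22)(5) = 110 m/s
Δx = v₀t + ½at² = 0·5 + 0.5·22·5² = 275 m

Phase 2 (coasting upward): v₀ = 110 m/s, a = -9.81 m/s².
v = v₀ + at → t = (0 − 110) / -9.81 = 11.2 s
v² = v₀² + 2aΔx → Δx = (0² − 110²)/(2·-9.81) = 617 m

Phase 3 (free fall): v₀ = 0 m/s, a = -9.81 m/s².
Falls 892 m from rest: t = √(2·892/9.81) = 13.5 s; v = g·t = 132 m/s.
Total time = 5.00 + 11.2 + 13.5 = 29.7 s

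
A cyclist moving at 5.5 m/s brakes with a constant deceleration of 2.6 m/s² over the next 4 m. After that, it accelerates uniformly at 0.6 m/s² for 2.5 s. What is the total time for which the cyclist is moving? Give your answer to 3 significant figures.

Phase 1 (decelerating): v₀ = 5.50 m/s, a = -2.6 m/s².
v² = v₀² + 2aΔx = 5.50² + 2·-2.6·4 = 9.45 → v = 3.07 m/s
t = (v − v₀)/a = (3.07 − 5.50)/-2.6 = 0.933 s

Phase 2 (accelerating): v₀ = 3.07 m/s, a = 0.6 m/s².
v = v₀ + at = 3.07 + (0.6)(2.5) = 4.57 m/s
Δx = v₀t + ½at² = 3.07·2.5 + 0.5·0.6·2.5² = 9.56 m
Total time = 0.933 + 2.50 = 3.43 s

3.43 s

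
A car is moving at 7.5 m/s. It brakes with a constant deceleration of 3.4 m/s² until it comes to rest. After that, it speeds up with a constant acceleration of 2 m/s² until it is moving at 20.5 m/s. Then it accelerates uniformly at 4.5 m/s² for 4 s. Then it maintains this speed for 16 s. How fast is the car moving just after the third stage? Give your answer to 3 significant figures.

Phase 1 (decelerating): v₀ = 7.50 m/s, a = -3.4 m/s².
v = v₀ + at → t = (0 − 7.50) / -3.4 = 2.21 s
v² = v₀² + 2aΔx → Δx = (0² − 7.50²)/(2·-3.4) = 8.27 m

Phase 2 (accelerating): v₀ = 0 m/s, a = 2 m/s².
v = v₀ + at → t = (20.5 − 0) / 2 = 10.2 s
v² = v₀² + 2aΔx → Δx = (20.5² − 0²)/(2·2) = 105 m

Phase 3 (accelerating): v₀ = 20.5 m/s, a = 4.5 m/s².
v = v₀ + at = 20.5 + (4.5)(4) = 38.5 m/s
Δx = v₀t + ½at² = 20.5·4 + 0.5·4.5·4² = 118 m
Speed at end of phase 3 = 38.5 m/s

38.5 m/s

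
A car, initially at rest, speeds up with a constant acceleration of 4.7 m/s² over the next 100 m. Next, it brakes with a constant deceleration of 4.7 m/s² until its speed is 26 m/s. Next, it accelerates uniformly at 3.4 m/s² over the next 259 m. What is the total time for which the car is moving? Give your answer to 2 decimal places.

Phase 1 (accelerating): v₀ = 0 m/s, a = 4.7 m/s².
v² = v₀² + 2aΔx = 0² + 2·4.7·100 = 940 → v = 30.7 m/s
t = (v − v₀)/a = (30.7 − 0)/4.7 = 6.52 s

Phase 2 (decelerating): v₀ = 30.7 m/s, a = -4.7 m/s².
v = v₀ + at → t = (26 − 30.7) / -4.7 = 0.991 s
v² = v₀² + 2aΔx → Δx = (26² − 30.7²)/(2·-4.7) = 28.1 m

Phase 3 (accelerating): v₀ = 26.0 m/s, a = 3.4 m/s².
v² = v₀² + 2aΔx = 26.0² + 2·3.4·259 = 2440 → v = 49.4 m/s
t = (v − v₀)/a = (49.4 − 26.0)/3.4 = 6.87 s
Total time = 6.52 + 0.991 + 6.87 = 14.4 s

14.39 s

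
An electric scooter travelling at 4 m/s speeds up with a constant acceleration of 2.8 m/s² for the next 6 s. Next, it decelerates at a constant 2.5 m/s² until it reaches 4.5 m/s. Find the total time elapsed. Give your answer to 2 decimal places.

12.52 s

Phase 1 (accelerating): v₀ = 4.00 m/s, a = 2.8 m/s².
v = v₀ + at = 4.00 + (2.8)(6) = 20.8 m/s
Δx = v₀t + ½at² = 4.00·6 + 0.5·2.8·6² = 74.4 m

Phase 2 (decelerating): v₀ = 20.8 m/s, a = -2.5 m/s².
v = v₀ + at → t = (4.5 − 20.8) / -2.5 = 6.52 s
v² = v₀² + 2aΔx → Δx = (4.5² − 20.8²)/(2·-2.5) = 82.5 m
Total time = 6.00 + 6.52 = 12.5 s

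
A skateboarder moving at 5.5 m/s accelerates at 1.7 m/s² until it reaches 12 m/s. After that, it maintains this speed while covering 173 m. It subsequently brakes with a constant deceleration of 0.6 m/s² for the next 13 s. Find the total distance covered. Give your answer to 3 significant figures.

312 m

Phase 1 (accelerating): v₀ = 5.50 m/s, a = 1.7 m/s².
v = v₀ + at → t = (12 − 5.50) / 1.7 = 3.82 s
v² = v₀² + 2aΔx → Δx = (12² − 5.50²)/(2·1.7) = 33.5 m

Phase 2 (constant speed): v₀ = 12.0 m/s, a = 0 m/s².
Constant speed: t = d/v = 173/12.0 = 14.4 s

Phase 3 (decelerating): v₀ = 12.0 m/s, a = -0.6 m/s².
v = v₀ + at = 12.0 + (-0.6)(13) = 4.20 m/s
Δx = v₀t + ½at² = 12.0·13 + 0.5·-0.6·13² = 105 m
Total distance = 33.5 + 173 + 105 = 312 m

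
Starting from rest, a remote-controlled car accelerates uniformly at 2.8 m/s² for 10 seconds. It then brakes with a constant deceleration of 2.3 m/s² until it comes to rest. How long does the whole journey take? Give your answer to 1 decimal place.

22.2 s

Phase 1 (accelerating): v₀ = 0 m/s, a = 2.8 m/s².
v = v₀ + at = 0 + (2.8)(10) = 28.0 m/s
Δx = v₀t + ½at² = 0·10 + 0.5·2.8·10² = 140 m

Phase 2 (decelerating): v₀ = 28.0 m/s, a = -2.3 m/s².
v = v₀ + at → t = (0 − 28.0) / -2.3 = 12.2 s
v² = v₀² + 2aΔx → Δx = (0² − 28.0²)/(2·-2.3) = 170 m
Total time = 10.0 + 12.2 = 22.2 s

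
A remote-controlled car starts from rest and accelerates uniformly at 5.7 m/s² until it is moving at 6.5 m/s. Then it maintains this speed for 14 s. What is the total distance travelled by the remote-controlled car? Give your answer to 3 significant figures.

Phase 1 (accelerating): v₀ = 0 m/s, a = 5.7 m/s².
v = v₀ + at → t = (6.5 − 0) / 5.7 = 1.14 s
v² = v₀² + 2aΔx → Δx = (6.5² − 0²)/(2·5.7) = 3.71 m

Phase 2 (constant speed): v₀ = 6.50 m/s, a = 0 m/s².
v = v₀ + at = 6.50 + (0)(14) = 6.50 m/s
Δx = v₀t + ½at² = 6.50·14 + 0.5·0·14² = 91.0 m
Total distance = 3.71 + 91.0 = 94.7 m

94.7 m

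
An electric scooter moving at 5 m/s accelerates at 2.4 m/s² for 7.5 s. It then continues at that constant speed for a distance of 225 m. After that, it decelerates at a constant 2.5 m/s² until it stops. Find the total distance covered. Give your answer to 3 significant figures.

436 m

Phase 1 (accelerating): v₀ = 5.00 m/s, a = 2.4 m/s².
v = v₀ + at = 5.00 + (2.4)(7.5) = 23.0 m/s
Δx = v₀t + ½at² = 5.00·7.5 + 0.5·2.4·7.5² = 105 m

Phase 2 (constant speed): v₀ = 23.0 m/s, a = 0 m/s².
Constant speed: t = d/v = 225/23.0 = 9.78 s

Phase 3 (decelerating): v₀ = 23.0 m/s, a = -2.5 m/s².
v = v₀ + at → t = (0 − 23.0) / -2.5 = 9.20 s
v² = v₀² + 2aΔx → Δx = (0² − 23.0²)/(2·-2.5) = 106 m
Total distance = 105 + 225 + 106 = 436 m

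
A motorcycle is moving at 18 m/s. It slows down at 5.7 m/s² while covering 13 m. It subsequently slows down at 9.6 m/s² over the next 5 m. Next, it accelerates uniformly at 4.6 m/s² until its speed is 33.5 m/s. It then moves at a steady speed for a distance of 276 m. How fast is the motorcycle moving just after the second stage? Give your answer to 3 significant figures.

8.93 m/s

Phase 1 (decelerating): v₀ = 18.0 m/s, a = -5.7 m/s².
v² = v₀² + 2aΔx = 18.0² + 2·-5.7·13 = 176 → v = 13.3 m/s
t = (v − v₀)/a = (13.3 − 18.0)/-5.7 = 0.832 s

Phase 2 (decelerating): v₀ = 13.3 m/s, a = -9.6 m/s².
v² = v₀² + 2aΔx = 13.3² + 2·-9.6·5 = 79.8 → v = 8.93 m/s
t = (v − v₀)/a = (8.93 − 13.3)/-9.6 = 0.451 s
Speed at end of phase 2 = 8.93 m/s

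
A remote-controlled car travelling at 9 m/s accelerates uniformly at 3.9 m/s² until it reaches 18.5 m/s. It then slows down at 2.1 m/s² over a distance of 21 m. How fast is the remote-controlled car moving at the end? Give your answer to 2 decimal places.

15.94 m/s

Phase 1 (accelerating): v₀ = 9.00 m/s, a = 3.9 m/s².
v = v₀ + at → t = (18.5 − 9.00) / 3.9 = 2.44 s
v² = v₀² + 2aΔx → Δx = (18.5² − 9.00²)/(2·3.9) = 33.5 m

Phase 2 (decelerating): v₀ = 18.5 m/s, a = -2.1 m/s².
v² = v₀² + 2aΔx = 18.5² + 2·-2.1·21 = 254 → v = 15.9 m/s
t = (v − v₀)/a = (15.9 − 18.5)/-2.1 = 1.22 s
Final speed = 15.9 m/s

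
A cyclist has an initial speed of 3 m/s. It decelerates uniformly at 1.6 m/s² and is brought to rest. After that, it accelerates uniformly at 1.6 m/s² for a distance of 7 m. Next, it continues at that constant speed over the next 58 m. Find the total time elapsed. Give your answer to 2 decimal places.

Phase 1 (decelerating): v₀ = 3.00 m/s, a = -1.6 m/s².
v = v₀ + at → t = (0 − 3.00) / -1.6 = 1.88 s
v² = v₀² + 2aΔx → Δx = (0² − 3.00²)/(2·-1.6) = 2.81 m

Phase 2 (accelerating): v₀ = 0 m/s, a = 1.6 m/s².
v² = v₀² + 2aΔx = 0² + 2·1.6·7 = 22.4 → v = 4.73 m/s
t = (v − v₀)/a = (4.73 − 0)/1.6 = 2.96 s

Phase 3 (constant speed): v₀ = 4.73 m/s, a = 0 m/s².
Constant speed: t = d/v = 58/4.73 = 12.3 s
Total time = 1.88 + 2.96 + 12.3 = 17.1 s

17.09 s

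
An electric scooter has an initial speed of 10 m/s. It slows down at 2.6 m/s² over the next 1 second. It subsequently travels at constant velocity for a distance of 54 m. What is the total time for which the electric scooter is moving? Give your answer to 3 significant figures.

Phase 1 (decelerating): v₀ = 10.0 m/s, a = -2.6 m/s².
v = v₀ + at = 10.0 + (-2.6)(1) = 7.40 m/s
Δx = v₀t + ½at² = 10.0·1 + 0.5·-2.6·1² = 8.70 m

Phase 2 (constant speed): v₀ = 7.40 m/s, a = 0 m/s².
Constant speed: t = d/v = 54/7.40 = 7.30 s
Total time = 1.00 + 7.30 = 8.30 s

8.30 s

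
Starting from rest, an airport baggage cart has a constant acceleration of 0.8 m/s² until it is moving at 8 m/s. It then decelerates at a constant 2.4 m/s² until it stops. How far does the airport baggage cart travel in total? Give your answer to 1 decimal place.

Phase 1 (accelerating): v₀ = 0 m/s, a = 0.8 m/s².
v = v₀ + at → t = (8 − 0) / 0.8 = 10.0 s
v² = v₀² + 2aΔx → Δx = (8² − 0²)/(2·0.8) = 40.0 m

Phase 2 (decelerating): v₀ = 8.00 m/s, a = -2.4 m/s².
v = v₀ + at → t = (0 − 8.00) / -2.4 = 3.33 s
v² = v₀² + 2aΔx → Δx = (0² − 8.00²)/(2·-2.4) = 13.3 m
Total distance = 40.0 + 13.3 = 53.3 m

53.3 m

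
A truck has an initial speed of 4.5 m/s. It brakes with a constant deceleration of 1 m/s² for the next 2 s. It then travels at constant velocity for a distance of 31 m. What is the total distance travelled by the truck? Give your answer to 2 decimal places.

Phase 1 (decelerating): v₀ = 4.50 m/s, a = -1 m/s².
v = v₀ + at = 4.50 + (-1)(2) = 2.50 m/s
Δx = v₀t + ½at² = 4.50·2 + 0.5·-1·2² = 7.00 m

Phase 2 (constant speed): v₀ = 2.50 m/s, a = 0 m/s².
Constant speed: t = d/v = 31/2.50 = 12.4 s
Total distance = 7.00 + 31.0 = 38.0 m

38.00 m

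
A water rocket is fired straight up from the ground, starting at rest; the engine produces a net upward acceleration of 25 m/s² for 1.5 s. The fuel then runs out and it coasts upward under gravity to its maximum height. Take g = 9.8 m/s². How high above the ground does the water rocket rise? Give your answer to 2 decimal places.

Phase 1 (powered ascent): v₀ = 0 m/s, a = 25 m/s².
v = v₀ + at = 0 + (25)(1.5) = 37.5 m/s
Δx = v₀t + ½at² = 0·1.5 + 0.5·25·1.5² = 28.1 m

Phase 2 (coasting upward): v₀ = 37.5 m/s, a = -9.8 m/s².
v = v₀ + at → t = (0 − 37.5) / -9.8 = 3.83 s
v² = v₀² + 2aΔx → Δx = (0² − 37.5²)/(2·-9.8) = 71.7 m
Maximum height = 28.1 + 71.7 = 99.9 m

99.87 m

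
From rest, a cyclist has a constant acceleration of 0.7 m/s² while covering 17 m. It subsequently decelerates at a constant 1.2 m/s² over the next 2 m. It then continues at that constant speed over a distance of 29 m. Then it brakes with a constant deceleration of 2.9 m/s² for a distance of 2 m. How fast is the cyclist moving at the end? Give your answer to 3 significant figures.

2.72 m/s

Phase 1 (accelerating): v₀ = 0 m/s, a = 0.7 m/s².
v² = v₀² + 2aΔx = 0² + 2·0.7·17 = 23.8 → v = 4.88 m/s
t = (v − v₀)/a = (4.88 − 0)/0.7 = 6.97 s

Phase 2 (decelerating): v₀ = 4.88 m/s, a = -1.2 m/s².
v² = v₀² + 2aΔx = 4.88² + 2·-1.2·2 = 19.0 → v = 4.36 m/s
t = (v − v₀)/a = (4.36 − 4.88)/-1.2 = 0.433 s

Phase 3 (constant speed): v₀ = 4.36 m/s, a = 0 m/s².
Constant speed: t = d/v = 29/4.36 = 6.65 s

Phase 4 (decelerating): v₀ = 4.36 m/s, a = -2.9 m/s².
v² = v₀² + 2aΔx = 4.36² + 2·-2.9·2 = 7.40 → v = 2.72 m/s
t = (v − v₀)/a = (2.72 − 4.36)/-2.9 = 0.565 s
Final speed = 2.72 m/s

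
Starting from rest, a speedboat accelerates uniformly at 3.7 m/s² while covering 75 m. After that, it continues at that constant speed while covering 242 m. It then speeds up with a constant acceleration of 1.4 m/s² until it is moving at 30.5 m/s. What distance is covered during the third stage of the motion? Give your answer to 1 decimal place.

134.0 m

Phase 1 (accelerating): v₀ = 0 m/s, a = 3.7 m/s².
v² = v₀² + 2aΔx = 0² + 2·3.7·75 = 555 → v = 23.6 m/s
t = (v − v₀)/a = (23.6 − 0)/3.7 = 6.37 s

Phase 2 (constant speed): v₀ = 23.6 m/s, a = 0 m/s².
Constant speed: t = d/v = 242/23.6 = 10.3 s

Phase 3 (accelerating): v₀ = 23.6 m/s, a = 1.4 m/s².
v = v₀ + at → t = (30.5 − 23.6) / 1.4 = 4.96 s
v² = v₀² + 2aΔx → Δx = (30.5² − 23.6²)/(2·1.4) = 134 m
Distance in phase 3 = 134 m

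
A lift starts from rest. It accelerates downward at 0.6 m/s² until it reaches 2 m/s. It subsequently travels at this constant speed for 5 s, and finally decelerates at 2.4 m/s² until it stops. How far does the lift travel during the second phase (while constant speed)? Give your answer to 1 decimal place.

Phase 1 (accelerating): v₀ = 0 m/s, a = 0.6 m/s².
v = v₀ + at → t = (2 − 0) / 0.6 = 3.33 s
v² = v₀² + 2aΔx → Δx = (2² − 0²)/(2·0.6) = 3.33 m

Phase 2 (constant speed): v₀ = 2.00 m/s, a = 0 m/s².
v = v₀ + at = 2.00 + (0)(5) = 2.00 m/s
Δx = v₀t + ½at² = 2.00·5 + 0.5·0·5² = 10.0 m
Distance in phase 2 = 10.0 m

10.0 m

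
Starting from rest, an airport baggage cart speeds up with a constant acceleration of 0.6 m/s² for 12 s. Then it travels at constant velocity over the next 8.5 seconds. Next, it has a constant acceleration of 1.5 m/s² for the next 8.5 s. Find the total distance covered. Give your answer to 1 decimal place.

219.8 m

Phase 1 (accelerating): v₀ = 0 m/s, a = 0.6 m/s².
v = v₀ + at = 0 + (0.6)(12) = 7.20 m/s
Δx = v₀t + ½at² = 0·12 + 0.5·0.6·12² = 43.2 m

Phase 2 (constant speed): v₀ = 7.20 m/s, a = 0 m/s².
v = v₀ + at = 7.20 + (0)(8.5) = 7.20 m/s
Δx = v₀t + ½at² = 7.20·8.5 + 0.5·0·8.5² = 61.2 m

Phase 3 (accelerating): v₀ = 7.20 m/s, a = 1.5 m/s².
v = v₀ + at = 7.20 + (1.5)(8.5) = 19.9 m/s
Δx = v₀t + ½at² = 7.20·8.5 + 0.5·1.5·8.5² = 115 m
Total distance = 43.2 + 61.2 + 115 = 220 m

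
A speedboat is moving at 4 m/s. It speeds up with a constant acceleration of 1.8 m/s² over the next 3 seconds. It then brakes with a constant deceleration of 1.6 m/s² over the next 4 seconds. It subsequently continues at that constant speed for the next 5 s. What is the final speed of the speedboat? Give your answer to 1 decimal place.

3.0 m/s

Phase 1 (accelerating): v₀ = 4.00 m/s, a = 1.8 m/s².
v = v₀ + at = 4.00 + (1.8)(3) = 9.40 m/s
Δx = v₀t + ½at² = 4.00·3 + 0.5·1.8·3² = 20.1 m

Phase 2 (decelerating): v₀ = 9.40 m/s, a = -1.6 m/s².
v = v₀ + at = 9.40 + (-1.6)(4) = 3.00 m/s
Δx = v₀t + ½at² = 9.40·4 + 0.5·-1.6·4² = 24.8 m

Phase 3 (constant speed): v₀ = 3.00 m/s, a = 0 m/s².
v = v₀ + at = 3.00 + (0)(5) = 3.00 m/s
Δx = v₀t + ½at² = 3.00·5 + 0.5·0·5² = 15.0 m
Final speed = 3.00 m/s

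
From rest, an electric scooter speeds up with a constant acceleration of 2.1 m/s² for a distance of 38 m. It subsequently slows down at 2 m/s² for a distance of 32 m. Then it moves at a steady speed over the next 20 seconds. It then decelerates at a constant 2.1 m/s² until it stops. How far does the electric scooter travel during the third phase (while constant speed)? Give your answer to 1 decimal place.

112.4 m

Phase 1 (accelerating): v₀ = 0 m/s, a = 2.1 m/s².
v² = v₀² + 2aΔx = 0² + 2·2.1·38 = 160 → v = 12.6 m/s
t = (v − v₀)/a = (12.6 − 0)/2.1 = 6.02 s

Phase 2 (decelerating): v₀ = 12.6 m/s, a = -2 m/s².
v² = v₀² + 2aΔx = 12.6² + 2·-2·32 = 31.6 → v = 5.62 m/s
t = (v − v₀)/a = (5.62 − 12.6)/-2 = 3.51 s

Phase 3 (constant speed): v₀ = 5.62 m/s, a = 0 m/s².
v = v₀ + at = 5.62 + (0)(20) = 5.62 m/s
Δx = v₀t + ½at² = 5.62·20 + 0.5·0·20² = 112 m
Distance in phase 3 = 112 m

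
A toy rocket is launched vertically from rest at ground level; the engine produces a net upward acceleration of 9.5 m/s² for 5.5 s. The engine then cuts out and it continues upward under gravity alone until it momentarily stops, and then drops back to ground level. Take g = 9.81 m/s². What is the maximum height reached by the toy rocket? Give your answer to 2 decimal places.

Phase 1 (powered ascent): v₀ = 0 m/s, a = 9.5 m/s².
v = v₀ + at = 0 + (9.5)(5.5) = 52.2 m/s
Δx = v₀t + ½at² = 0·5.5 + 0.5·9.5·5.5² = 144 m

Phase 2 (coasting upward): v₀ = 52.2 m/s, a = -9.81 m/s².
v = v₀ + at → t = (0 − 52.2) / -9.81 = 5.33 s
v² = v₀² + 2aΔx → Δx = (0² − 52.2²)/(2·-9.81) = 139 m
Maximum height = 144 + 139 = 283 m

282.83 m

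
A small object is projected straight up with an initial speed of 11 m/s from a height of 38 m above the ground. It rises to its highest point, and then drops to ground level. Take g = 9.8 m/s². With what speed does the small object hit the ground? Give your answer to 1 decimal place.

29.4 m/s

Phase 1 (rising): v₀ = 11.0 m/s, a = -9.8 m/s².
v = v₀ + at → t = (0 − 11.0) / -9.8 = 1.12 s
v² = v₀² + 2aΔx → Δx = (0² − 11.0²)/(2·-9.8) = 6.17 m

Phase 2 (falling): v₀ = 0 m/s, a = -9.8 m/s².
Falls 44.2 m from rest: t = √(2·44.2/9.8) = 3.00 s; v = g·t = 29.4 m/s.
Final speed = 29.4 m/s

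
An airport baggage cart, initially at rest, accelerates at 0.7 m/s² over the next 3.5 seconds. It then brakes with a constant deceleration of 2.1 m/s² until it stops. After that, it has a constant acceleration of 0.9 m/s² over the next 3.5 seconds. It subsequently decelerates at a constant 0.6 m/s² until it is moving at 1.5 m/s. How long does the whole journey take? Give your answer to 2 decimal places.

10.92 s

Phase 1 (accelerating): v₀ = 0 m/s, a = 0.7 m/s².
v = v₀ + at = 0 + (0.7)(3.5) = 2.45 m/s
Δx = v₀t + ½at² = 0·3.5 + 0.5·0.7·3.5² = 4.29 m

Phase 2 (decelerating): v₀ = 2.45 m/s, a = -2.1 m/s².
v = v₀ + at → t = (0 − 2.45) / -2.1 = 1.17 s
v² = v₀² + 2aΔx → Δx = (0² − 2.45²)/(2·-2.1) = 1.43 m

Phase 3 (accelerating): v₀ = 0 m/s, a = 0.9 m/s².
v = v₀ + at = 0 + (0.9)(3.5) = 3.15 m/s
Δx = v₀t + ½at² = 0·3.5 + 0.5·0.9·3.5² = 5.51 m

Phase 4 (decelerating): v₀ = 3.15 m/s, a = -0.6 m/s².
v = v₀ + at → t = (1.5 − 3.15) / -0.6 = 2.75 s
v² = v₀² + 2aΔx → Δx = (1.5² − 3.15²)/(2·-0.6) = 6.39 m
Total time = 3.50 + 1.17 + 3.50 + 2.75 = 10.9 s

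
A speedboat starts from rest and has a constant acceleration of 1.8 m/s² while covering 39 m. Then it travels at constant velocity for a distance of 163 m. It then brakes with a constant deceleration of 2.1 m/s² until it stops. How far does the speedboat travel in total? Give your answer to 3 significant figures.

Phase 1 (accelerating): v₀ = 0 m/s, a = 1.8 m/s².
v² = v₀² + 2aΔx = 0² + 2·1.8·39 = 140 → v = 11.8 m/s
t = (v − v₀)/a = (11.8 − 0)/1.8 = 6.58 s

Phase 2 (constant speed): v₀ = 11.8 m/s, a = 0 m/s².
Constant speed: t = d/v = 163/11.8 = 13.8 s

Phase 3 (decelerating): v₀ = 11.8 m/s, a = -2.1 m/s².
v = v₀ + at → t = (0 − 11.8) / -2.1 = 5.64 s
v² = v₀² + 2aΔx → Δx = (0² − 11.8²)/(2·-2.1) = 33.4 m
Total distance = 39.0 + 163 + 33.4 = 235 m

235 m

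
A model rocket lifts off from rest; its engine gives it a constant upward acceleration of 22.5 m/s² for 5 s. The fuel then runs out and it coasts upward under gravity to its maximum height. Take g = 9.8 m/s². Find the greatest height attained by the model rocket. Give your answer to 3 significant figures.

Phase 1 (powered ascent): v₀ = 0 m/s, a = 22.5 m/s².
v = v₀ + at = 0 + (22.5)(5) = 112 m/s
Δx = v₀t + ½at² = 0·5 + 0.5·22.5·5² = 281 m

Phase 2 (coasting upward): v₀ = 112 m/s, a = -9.8 m/s².
v = v₀ + at → t = (0 − 112) / -9.8 = 11.5 s
v² = v₀² + 2aΔx → Δx = (0² − 112²)/(2·-9.8) = 646 m
Maximum height = 281 + 646 = 927 m

927 m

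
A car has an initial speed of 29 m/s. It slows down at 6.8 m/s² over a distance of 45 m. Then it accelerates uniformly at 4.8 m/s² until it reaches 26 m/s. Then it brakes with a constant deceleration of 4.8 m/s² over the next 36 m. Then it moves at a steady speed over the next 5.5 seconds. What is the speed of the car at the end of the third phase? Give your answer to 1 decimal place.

18.2 m/s

Phase 1 (decelerating): v₀ = 29.0 m/s, a = -6.8 m/s².
v² = v₀² + 2aΔx = 29.0² + 2·-6.8·45 = 229 → v = 15.1 m/s
t = (v − v₀)/a = (15.1 − 29.0)/-6.8 = 2.04 s

Phase 2 (accelerating): v₀ = 15.1 m/s, a = 4.8 m/s².
v = v₀ + at → t = (26 − 15.1) / 4.8 = 2.26 s
v² = v₀² + 2aΔx → Δx = (26² − 15.1²)/(2·4.8) = 46.6 m

Phase 3 (decelerating): v₀ = 26.0 m/s, a = -4.8 m/s².
v² = v₀² + 2aΔx = 26.0² + 2·-4.8·36 = 330 → v = 18.2 m/s
t = (v − v₀)/a = (18.2 − 26.0)/-4.8 = 1.63 s
Speed at end of phase 3 = 18.2 m/s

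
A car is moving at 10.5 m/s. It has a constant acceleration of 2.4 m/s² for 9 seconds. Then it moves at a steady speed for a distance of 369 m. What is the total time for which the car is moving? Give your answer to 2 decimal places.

Phase 1 (accelerating): v₀ = 10.5 m/s, a = 2.4 m/s².
v = v₀ + at = 10.5 + (2.4)(9) = 32.1 m/s
Δx = v₀t + ½at² = 10.5·9 + 0.5·2.4·9² = 192 m

Phase 2 (constant speed): v₀ = 32.1 m/s, a = 0 m/s².
Constant speed: t = d/v = 369/32.1 = 11.5 s
Total time = 9.00 + 11.5 = 20.5 s

20.50 s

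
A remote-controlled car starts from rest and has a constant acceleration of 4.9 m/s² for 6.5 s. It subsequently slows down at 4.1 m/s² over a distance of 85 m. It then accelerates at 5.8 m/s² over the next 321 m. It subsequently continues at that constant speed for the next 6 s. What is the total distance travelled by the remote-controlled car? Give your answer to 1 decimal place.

Phase 1 (accelerating): v₀ = 0 m/s, a = 4.9 m/s².
v = v₀ + at = 0 + (4.9)(6.5) = 31.9 m/s
Δx = v₀t + ½at² = 0·6.5 + 0.5·4.9·6.5² = 104 m

Phase 2 (decelerating): v₀ = 31.9 m/s, a = -4.1 m/s².
v² = v₀² + 2aΔx = 31.9² + 2·-4.1·85 = 317 → v = 17.8 m/s
t = (v − v₀)/a = (17.8 − 31.9)/-4.1 = 3.42 s

Phase 3 (accelerating): v₀ = 17.8 m/s, a = 5.8 m/s².
v² = v₀² + 2aΔx = 17.8² + 2·5.8·321 = 4040 → v = 63.6 m/s
t = (v − v₀)/a = (63.6 − 17.8)/5.8 = 7.89 s

Phase 4 (constant speed): v₀ = 63.6 m/s, a = 0 m/s².
v = v₀ + at = 63.6 + (0)(6) = 63.6 m/s
Δx = v₀t + ½at² = 63.6·6 + 0.5·0·6² = 381 m
Total distance = 104 + 85.0 + 321 + 381 = 891 m

890.9 m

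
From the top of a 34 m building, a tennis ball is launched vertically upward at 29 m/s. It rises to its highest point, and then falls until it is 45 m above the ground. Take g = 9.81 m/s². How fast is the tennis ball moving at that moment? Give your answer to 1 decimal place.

25.0 m/s

Phase 1 (rising): v₀ = 29.0 m/s, a = -9.81 m/s².
v = v₀ + at → t = (0 − 29.0) / -9.81 = 2.96 s
v² = v₀² + 2aΔx → Δx = (0² − 29.0²)/(2·-9.81) = 42.9 m

Phase 2 (falling): v₀ = 0 m/s, a = -9.81 m/s².
Falls 31.9 m from rest: t = √(2·31.9/9.81) = 2.55 s; v = g·t = 25.0 m/s.
Final speed = 25.0 m/s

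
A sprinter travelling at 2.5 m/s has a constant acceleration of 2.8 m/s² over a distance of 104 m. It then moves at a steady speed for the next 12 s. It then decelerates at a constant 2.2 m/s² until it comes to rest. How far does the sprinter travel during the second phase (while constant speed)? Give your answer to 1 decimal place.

Phase 1 (accelerating): v₀ = 2.50 m/s, a = 2.8 m/s².
v² = v₀² + 2aΔx = 2.50² + 2·2.8·104 = 589 → v = 24.3 m/s
t = (v − v₀)/a = (24.3 − 2.50)/2.8 = 7.77 s

Phase 2 (constant speed): v₀ = 24.3 m/s, a = 0 m/s².
v = v₀ + at = 24.3 + (0)(12) = 24.3 m/s
Δx = v₀t + ½at² = 24.3·12 + 0.5·0·12² = 291 m
Distance in phase 2 = 291 m

291.1 m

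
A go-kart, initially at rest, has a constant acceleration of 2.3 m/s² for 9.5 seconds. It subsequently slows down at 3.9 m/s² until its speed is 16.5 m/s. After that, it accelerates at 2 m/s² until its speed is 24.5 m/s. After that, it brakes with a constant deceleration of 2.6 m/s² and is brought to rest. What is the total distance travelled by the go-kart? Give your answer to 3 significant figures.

328 m

Phase 1 (accelerating): v₀ = 0 m/s, a = 2.3 m/s².
v = v₀ + at = 0 + (2.3)(9.5) = 21.8 m/s
Δx = v₀t + ½at² = 0·9.5 + 0.5·2.3·9.5² = 104 m

Phase 2 (decelerating): v₀ = 21.8 m/s, a = -3.9 m/s².
v = v₀ + at → t = (16.5 − 21.8) / -3.9 = 1.37 s
v² = v₀² + 2aΔx → Δx = (16.5² − 21.8²)/(2·-3.9) = 26.3 m

Phase 3 (accelerating): v₀ = 16.5 m/s, a = 2 m/s².
v = v₀ + at → t = (24.5 − 16.5) / 2 = 4.00 s
v² = v₀² + 2aΔx → Δx = (24.5² − 16.5²)/(2·2) = 82.0 m

Phase 4 (decelerating): v₀ = 24.5 m/s, a = -2.6 m/s².
v = v₀ + at → t = (0 − 24.5) / -2.6 = 9.42 s
v² = v₀² + 2aΔx → Δx = (0² − 24.5²)/(2·-2.6) = 115 m
Total distance = 104 + 26.3 + 82.0 + 115 = 328 m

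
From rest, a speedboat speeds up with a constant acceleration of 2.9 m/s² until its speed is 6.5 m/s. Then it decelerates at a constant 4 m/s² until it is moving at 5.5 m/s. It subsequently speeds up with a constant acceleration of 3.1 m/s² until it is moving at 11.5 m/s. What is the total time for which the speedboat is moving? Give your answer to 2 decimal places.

4.43 s

Phase 1 (accelerating): v₀ = 0 m/s, a = 2.9 m/s².
v = v₀ + at → t = (6.5 − 0) / 2.9 = 2.24 s
v² = v₀² + 2aΔx → Δx = (6.5² − 0²)/(2·2.9) = 7.28 m

Phase 2 (decelerating): v₀ = 6.50 m/s, a = -4 m/s².
v = v₀ + at → t = (5.5 − 6.50) / -4 = 0.250 s
v² = v₀² + 2aΔx → Δx = (5.5² − 6.50²)/(2·-4) = 1.50 m

Phase 3 (accelerating): v₀ = 5.50 m/s, a = 3.1 m/s².
v = v₀ + at → t = (11.5 − 5.50) / 3.1 = 1.94 s
v² = v₀² + 2aΔx → Δx = (11.5² − 5.50²)/(2·3.1) = 16.5 m
Total time = 2.24 + 0.250 + 1.94 = 4.43 s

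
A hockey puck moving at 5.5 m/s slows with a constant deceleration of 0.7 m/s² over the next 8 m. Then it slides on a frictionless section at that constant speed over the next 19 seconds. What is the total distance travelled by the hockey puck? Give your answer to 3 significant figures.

Phase 1 (decelerating): v₀ = 5.50 m/s, a = -0.7 m/s².
v² = v₀² + 2aΔx = 5.50² + 2·-0.7·8 = 19.1 → v = 4.36 m/s
t = (v − v₀)/a = (4.36 − 5.50)/-0.7 = 1.62 s

Phase 2 (constant speed): v₀ = 4.36 m/s, a = 0 m/s².
v = v₀ + at = 4.36 + (0)(19) = 4.36 m/s
Δx = v₀t + ½at² = 4.36·19 + 0.5·0·19² = 82.9 m
Total distance = 8.00 + 82.9 = 90.9 m

90.9 m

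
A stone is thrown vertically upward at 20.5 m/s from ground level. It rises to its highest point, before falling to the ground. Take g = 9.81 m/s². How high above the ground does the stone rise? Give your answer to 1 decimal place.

21.4 m

Phase 1 (rising): v₀ = 20.5 m/s, a = -9.81 m/s².
v = v₀ + at → t = (0 − 20.5) / -9.81 = 2.09 s
v² = v₀² + 2aΔx → Δx = (0² − 20.5²)/(2·-9.81) = 21.4 m
Maximum height = 21.4 m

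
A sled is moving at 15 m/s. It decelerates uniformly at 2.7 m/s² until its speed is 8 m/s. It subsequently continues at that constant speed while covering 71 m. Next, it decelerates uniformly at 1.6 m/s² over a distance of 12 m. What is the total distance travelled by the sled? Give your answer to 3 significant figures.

113 m

Phase 1 (decelerating): v₀ = 15.0 m/s, a = -2.7 m/s².
v = v₀ + at → t = (8 − 15.0) / -2.7 = 2.59 s
v² = v₀² + 2aΔx → Δx = (8² − 15.0²)/(2·-2.7) = 29.8 m

Phase 2 (constant speed): v₀ = 8.00 m/s, a = 0 m/s².
Constant speed: t = d/v = 71/8.00 = 8.88 s

Phase 3 (decelerating): v₀ = 8.00 m/s, a = -1.6 m/s².
v² = v₀² + 2aΔx = 8.00² + 2·-1.6·12 = 25.6 → v = 5.06 m/s
t = (v − v₀)/a = (5.06 − 8.00)/-1.6 = 1.84 s
Total distance = 29.8 + 71.0 + 12.0 = 113 m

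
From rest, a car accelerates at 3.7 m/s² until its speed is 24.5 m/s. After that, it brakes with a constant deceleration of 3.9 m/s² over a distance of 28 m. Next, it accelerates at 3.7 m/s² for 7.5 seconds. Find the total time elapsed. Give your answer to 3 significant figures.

Phase 1 (accelerating): v₀ = 0 m/s, a = 3.7 m/s².
v = v₀ + at → t = (24.5 − 0) / 3.7 = 6.62 s
v² = v₀² + 2aΔx → Δx = (24.5² − 0²)/(2·3.7) = 81.1 m

Phase 2 (decelerating): v₀ = 24.5 m/s, a = -3.9 m/s².
v² = v₀² + 2aΔx = 24.5² + 2·-3.9·28 = 382 → v = 19.5 m/s
t = (v − v₀)/a = (19.5 − 24.5)/-3.9 = 1.27 s

Phase 3 (accelerating): v₀ = 19.5 m/s, a = 3.7 m/s².
v = v₀ + at = 19.5 + (3.7)(7.5) = 47.3 m/s
Δx = v₀t + ½at² = 19.5·7.5 + 0.5·3.7·7.5² = 251 m
Total time = 6.62 + 1.27 + 7.50 = 15.4 s

15.4 s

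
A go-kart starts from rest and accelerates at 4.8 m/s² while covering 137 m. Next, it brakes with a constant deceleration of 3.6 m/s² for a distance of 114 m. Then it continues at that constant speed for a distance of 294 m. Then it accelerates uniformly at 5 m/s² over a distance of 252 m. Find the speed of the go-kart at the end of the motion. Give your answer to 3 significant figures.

Phase 1 (accelerating): v₀ = 0 m/s, a = 4.8 m/s².
v² = v₀² + 2aΔx = 0² + 2·4.8·137 = 1320 → v = 36.3 m/s
t = (v − v₀)/a = (36.3 − 0)/4.8 = 7.56 s

Phase 2 (decelerating): v₀ = 36.3 m/s, a = -3.6 m/s².
v² = v₀² + 2aΔx = 36.3² + 2·-3.6·114 = 494 → v = 22.2 m/s
t = (v − v₀)/a = (22.2 − 36.3)/-3.6 = 3.90 s

Phase 3 (constant speed): v₀ = 22.2 m/s, a = 0 m/s².
Constant speed: t = d/v = 294/22.2 = 13.2 s

Phase 4 (accelerating): v₀ = 22.2 m/s, a = 5 m/s².
v² = v₀² + 2aΔx = 22.2² + 2·5·252 = 3010 → v = 54.9 m/s
t = (v − v₀)/a = (54.9 − 22.2)/5 = 6.53 s
Final speed = 54.9 m/s

54.9 m/s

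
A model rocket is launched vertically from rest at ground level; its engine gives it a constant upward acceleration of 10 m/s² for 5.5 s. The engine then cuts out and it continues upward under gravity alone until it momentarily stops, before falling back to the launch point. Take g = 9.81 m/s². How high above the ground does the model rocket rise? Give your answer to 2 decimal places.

Phase 1 (powered ascent): v₀ = 0 m/s, a = 10 m/s².
v = v₀ + at = 0 + (10)(5.5) = 55.0 m/s
Δx = v₀t + ½at² = 0·5.5 + 0.5·10·5.5² = 151 m

Phase 2 (coasting upward): v₀ = 55.0 m/s, a = -9.81 m/s².
v = v₀ + at → t = (0 − 55.0) / -9.81 = 5.61 s
v² = v₀² + 2aΔx → Δx = (0² − 55.0²)/(2·-9.81) = 154 m
Maximum height = 151 + 154 = 305 m

305.43 m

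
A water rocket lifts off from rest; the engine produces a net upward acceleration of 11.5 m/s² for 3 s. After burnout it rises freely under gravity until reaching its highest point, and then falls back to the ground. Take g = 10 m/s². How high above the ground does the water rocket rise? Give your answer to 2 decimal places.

111.26 m

Phase 1 (powered ascent): v₀ = 0 m/s, a = 11.5 m/s².
v = v₀ + at = 0 + (11.5)(3) = 34.5 m/s
Δx = v₀t + ½at² = 0·3 + 0.5·11.5·3² = 51.8 m

Phase 2 (coasting upward): v₀ = 34.5 m/s, a = -10 m/s².
v = v₀ + at → t = (0 − 34.5) / -10 = 3.45 s
v² = v₀² + 2aΔx → Δx = (0² − 34.5²)/(2·-10) = 59.5 m
Maximum height = 51.8 + 59.5 = 111 m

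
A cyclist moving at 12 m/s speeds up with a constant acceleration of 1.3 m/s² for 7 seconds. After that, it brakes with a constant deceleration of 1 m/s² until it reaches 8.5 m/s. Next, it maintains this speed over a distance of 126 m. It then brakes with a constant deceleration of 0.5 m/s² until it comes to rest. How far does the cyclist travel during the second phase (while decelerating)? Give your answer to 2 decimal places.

Phase 1 (accelerating): v₀ = 12.0 m/s, a = 1.3 m/s².
v = v₀ + at = 12.0 + (1.3)(7) = 21.1 m/s
Δx = v₀t + ½at² = 12.0·7 + 0.5·1.3·7² = 116 m

Phase 2 (decelerating): v₀ = 21.1 m/s, a = -1 m/s².
v = v₀ + at → t = (8.5 − 21.1) / -1 = 12.6 s
v² = v₀² + 2aΔx → Δx = (8.5² − 21.1²)/(2·-1) = 186 m
Distance in phase 2 = 186 m

186.48 m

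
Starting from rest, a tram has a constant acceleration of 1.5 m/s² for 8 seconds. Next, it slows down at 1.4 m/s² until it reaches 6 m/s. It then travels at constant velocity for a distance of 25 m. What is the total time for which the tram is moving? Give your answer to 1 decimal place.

Phase 1 (accelerating): v₀ = 0 m/s, a = 1.5 m/s².
v = v₀ + at = 0 + (1.5)(8) = 12.0 m/s
Δx = v₀t + ½at² = 0·8 + 0.5·1.5·8² = 48.0 m

Phase 2 (decelerating): v₀ = 12.0 m/s, a = -1.4 m/s².
v = v₀ + at → t = (6 − 12.0) / -1.4 = 4.29 s
v² = v₀² + 2aΔx → Δx = (6² − 12.0²)/(2·-1.4) = 38.6 m

Phase 3 (constant speed): v₀ = 6.00 m/s, a = 0 m/s².
Constant speed: t = d/v = 25/6.00 = 4.17 s
Total time = 8.00 + 4.29 + 4.17 = 16.5 s

16.5 s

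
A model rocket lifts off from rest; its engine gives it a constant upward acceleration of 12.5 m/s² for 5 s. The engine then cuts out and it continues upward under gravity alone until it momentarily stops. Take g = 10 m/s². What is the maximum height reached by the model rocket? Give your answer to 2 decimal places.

351.56 m

Phase 1 (powered ascent): v₀ = 0 m/s, a = 12.5 m/s².
v = v₀ + at = 0 + (12.5)(5) = 62.5 m/s
Δx = v₀t + ½at² = 0·5 + 0.5·12.5·5² = 156 m

Phase 2 (coasting upward): v₀ = 62.5 m/s, a = -10 m/s².
v = v₀ + at → t = (0 − 62.5) / -10 = 6.25 s
v² = v₀² + 2aΔx → Δx = (0² − 62.5²)/(2·-10) = 195 m
Maximum height = 156 + 195 = 352 m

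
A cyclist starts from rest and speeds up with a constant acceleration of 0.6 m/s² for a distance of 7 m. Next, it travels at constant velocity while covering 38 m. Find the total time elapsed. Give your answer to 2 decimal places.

Phase 1 (accelerating): v₀ = 0 m/s, a = 0.6 m/s².
v² = v₀² + 2aΔx = 0² + 2·0.6·7 = 8.40 → v = 2.90 m/s
t = (v − v₀)/a = (2.90 − 0)/0.6 = 4.83 s

Phase 2 (constant speed): v₀ = 2.90 m/s, a = 0 m/s².
Constant speed: t = d/v = 38/2.90 = 13.1 s
Total time = 4.83 + 13.1 = 17.9 s

17.94 s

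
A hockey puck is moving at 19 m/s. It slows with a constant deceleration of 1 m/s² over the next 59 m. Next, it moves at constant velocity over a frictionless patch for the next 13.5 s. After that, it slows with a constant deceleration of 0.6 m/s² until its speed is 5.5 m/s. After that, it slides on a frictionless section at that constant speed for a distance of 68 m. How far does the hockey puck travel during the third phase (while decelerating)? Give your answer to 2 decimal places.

177.29 m

Phase 1 (decelerating): v₀ = 19.0 m/s, a = -1 m/s².
v² = v₀² + 2aΔx = 19.0² + 2·-1·59 = 243 → v = 15.6 m/s
t = (v − v₀)/a = (15.6 − 19.0)/-1 = 3.41 s

Phase 2 (constant speed): v₀ = 15.6 m/s, a = 0 m/s².
v = v₀ + at = 15.6 + (0)(13.5) = 15.6 m/s
Δx = v₀t + ½at² = 15.6·13.5 + 0.5·0·13.5² = 210 m

Phase 3 (decelerating): v₀ = 15.6 m/s, a = -0.6 m/s².
v = v₀ + at → t = (5.5 − 15.6) / -0.6 = 16.8 s
v² = v₀² + 2aΔx → Δx = (5.5² − 15.6²)/(2·-0.6) = 177 m
Distance in phase 3 = 177 m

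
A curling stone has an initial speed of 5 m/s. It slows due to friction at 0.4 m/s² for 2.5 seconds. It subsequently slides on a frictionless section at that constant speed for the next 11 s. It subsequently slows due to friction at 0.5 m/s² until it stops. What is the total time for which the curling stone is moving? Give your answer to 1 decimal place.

21.5 s

Phase 1 (decelerating): v₀ = 5.00 m/s, a = -0.4 m/s².
v = v₀ + at = 5.00 + (-0.4)(2.5) = 4.00 m/s
Δx = v₀t + ½at² = 5.00·2.5 + 0.5·-0.4·2.5² = 11.2 m

Phase 2 (constant speed): v₀ = 4.00 m/s, a = 0 m/s².
v = v₀ + at = 4.00 + (0)(11) = 4.00 m/s
Δx = v₀t + ½at² = 4.00·11 + 0.5·0·11² = 44.0 m

Phase 3 (decelerating): v₀ = 4.00 m/s, a = -0.5 m/s².
v = v₀ + at → t = (0 − 4.00) / -0.5 = 8.00 s
v² = v₀² + 2aΔx → Δx = (0² − 4.00²)/(2·-0.5) = 16.0 m
Total time = 2.50 + 11.0 + 8.00 = 21.5 s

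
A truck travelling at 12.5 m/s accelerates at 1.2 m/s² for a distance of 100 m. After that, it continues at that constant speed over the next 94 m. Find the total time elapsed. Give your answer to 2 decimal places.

Phase 1 (accelerating): v₀ = 12.5 m/s, a = 1.2 m/s².
v² = v₀² + 2aΔx = 12.5² + 2·1.2·100 = 396 → v = 19.9 m/s
t = (v − v₀)/a = (19.9 − 12.5)/1.2 = 6.17 s

Phase 2 (constant speed): v₀ = 19.9 m/s, a = 0 m/s².
Constant speed: t = d/v = 94/19.9 = 4.72 s
Total time = 6.17 + 4.72 = 10.9 s

10.89 s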